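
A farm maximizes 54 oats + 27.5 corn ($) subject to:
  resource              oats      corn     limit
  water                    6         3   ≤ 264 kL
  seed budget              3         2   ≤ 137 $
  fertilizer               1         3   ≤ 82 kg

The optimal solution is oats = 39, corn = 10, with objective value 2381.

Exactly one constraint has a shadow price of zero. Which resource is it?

water: 264/264 (binding)
seed budget: 137/137 (binding)
fertilizer: 69/82 (slack 13)
By complementary slackness, a constraint with positive slack has shadow price 0 → fertilizer.

fertilizer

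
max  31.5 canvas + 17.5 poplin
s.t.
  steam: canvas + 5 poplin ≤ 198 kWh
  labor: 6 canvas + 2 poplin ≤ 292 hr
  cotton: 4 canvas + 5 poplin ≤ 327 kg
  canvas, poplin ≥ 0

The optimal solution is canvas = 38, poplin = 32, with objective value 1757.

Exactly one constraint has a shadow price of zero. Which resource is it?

cotton

steam: 198/198 (binding)
labor: 292/292 (binding)
cotton: 312/327 (slack 15)
By complementary slackness, a constraint with positive slack has shadow price 0 → cotton.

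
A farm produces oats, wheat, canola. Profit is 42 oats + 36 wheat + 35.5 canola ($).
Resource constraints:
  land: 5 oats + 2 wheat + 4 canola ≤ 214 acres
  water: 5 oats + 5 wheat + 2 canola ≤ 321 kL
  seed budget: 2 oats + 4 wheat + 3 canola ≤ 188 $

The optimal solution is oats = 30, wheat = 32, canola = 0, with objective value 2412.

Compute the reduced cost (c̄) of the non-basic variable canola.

Binding: land and seed budget. Non-binding: water (11 unused).
Since water is not tight, its dual is 0.
Dual feasibility on the basic columns requires 5·y_land + 2·y_seed budget = 42, 2·y_land + 4·y_seed budget = 36.
Solving: y_land = 6, y_seed budget = 6.
Reduced cost of canola: c₃ − yᵀa₃ = 35.5 − (6·4 + 6·3) = 35.5 − 42 = -6.5.

-6.5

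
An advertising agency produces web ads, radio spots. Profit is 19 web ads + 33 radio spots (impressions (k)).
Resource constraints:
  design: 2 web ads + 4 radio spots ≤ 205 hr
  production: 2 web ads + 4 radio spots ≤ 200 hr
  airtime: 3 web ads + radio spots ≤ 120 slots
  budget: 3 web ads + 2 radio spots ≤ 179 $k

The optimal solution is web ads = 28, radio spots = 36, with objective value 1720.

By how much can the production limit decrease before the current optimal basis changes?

Binding constraints: production, airtime. The basis is B = [[2,4],[3,1]] with det -10.
Per unit decrease in production, x* moves by d = (0.1, -0.3).
The basis stays optimal until radio spots reaches 0; allowable decrease = 120 hr.

120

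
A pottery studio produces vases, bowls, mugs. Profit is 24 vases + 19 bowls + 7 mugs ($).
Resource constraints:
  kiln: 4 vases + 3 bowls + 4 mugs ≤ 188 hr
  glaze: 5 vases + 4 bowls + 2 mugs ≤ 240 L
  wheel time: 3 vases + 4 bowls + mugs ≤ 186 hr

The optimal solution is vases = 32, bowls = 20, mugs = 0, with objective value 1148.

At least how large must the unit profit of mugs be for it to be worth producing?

12

Check each constraint at x*: kiln 188/188 (tight); glaze 240/240 (tight); wheel time 176/186 (slack 10).
Since wheel time is not tight, its dual is 0.
Dual feasibility on the basic columns requires 4·y_kiln + 5·y_glaze = 24, 3·y_kiln + 4·y_glaze = 19.
This yields shadow prices y_kiln = 1, y_glaze = 4.
mugs enters the basis when its profit ≥ yᵀa₃ = 1·4 + 4·2 = 12.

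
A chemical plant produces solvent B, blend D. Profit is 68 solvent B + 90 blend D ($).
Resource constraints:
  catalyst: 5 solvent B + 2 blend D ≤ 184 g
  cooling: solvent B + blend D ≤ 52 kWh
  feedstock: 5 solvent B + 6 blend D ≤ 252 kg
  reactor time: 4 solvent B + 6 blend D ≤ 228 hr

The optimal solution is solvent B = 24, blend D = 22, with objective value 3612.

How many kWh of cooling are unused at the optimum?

cooling used = 1·24 + 1·22 = 46; slack = 52 − 46 = 6.

6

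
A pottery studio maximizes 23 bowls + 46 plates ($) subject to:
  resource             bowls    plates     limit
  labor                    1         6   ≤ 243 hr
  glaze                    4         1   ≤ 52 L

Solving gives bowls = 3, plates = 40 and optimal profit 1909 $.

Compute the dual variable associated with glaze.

4

At the optimum: labor uses 243 of 243 (binding); glaze uses 52 of 52 (binding).
The binding rows give the dual system: 1·y_labor + 4·y_glaze = 23 and 6·y_labor + 1·y_glaze = 46.
→ y_labor = 7 and y_glaze = 4.
Shadow price of glaze = 4.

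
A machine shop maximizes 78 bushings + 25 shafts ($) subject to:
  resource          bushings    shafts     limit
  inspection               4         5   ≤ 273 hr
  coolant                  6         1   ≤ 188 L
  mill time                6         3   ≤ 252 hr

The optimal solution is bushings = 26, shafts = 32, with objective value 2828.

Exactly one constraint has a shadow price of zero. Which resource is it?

inspection: 264/273 (slack 9)
coolant: 188/188 (binding)
mill time: 252/252 (binding)
By complementary slackness, a constraint with positive slack has shadow price 0 → inspection.

inspection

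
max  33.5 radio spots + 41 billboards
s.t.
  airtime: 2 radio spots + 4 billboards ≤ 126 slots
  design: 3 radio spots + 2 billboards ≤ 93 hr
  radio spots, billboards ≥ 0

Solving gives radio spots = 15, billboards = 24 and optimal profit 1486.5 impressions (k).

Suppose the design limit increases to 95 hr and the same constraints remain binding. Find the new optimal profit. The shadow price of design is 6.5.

Δb = 2, so new z* = 1486.5 + (6.5)·(2) = 1486.5 + 13 = 1499.5.

1499.5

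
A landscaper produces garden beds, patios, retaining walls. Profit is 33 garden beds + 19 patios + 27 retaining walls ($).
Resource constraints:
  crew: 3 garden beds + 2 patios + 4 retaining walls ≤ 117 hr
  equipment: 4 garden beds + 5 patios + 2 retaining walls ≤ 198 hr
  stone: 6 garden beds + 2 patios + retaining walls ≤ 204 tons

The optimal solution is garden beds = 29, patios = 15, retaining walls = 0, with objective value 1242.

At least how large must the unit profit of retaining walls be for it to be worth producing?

Binding: crew and stone. Non-binding: equipment (7 unused).
Since equipment is not tight, its dual is 0.
Dual feasibility on the basic columns requires 3·y_crew + 6·y_stone = 33, 2·y_crew + 2·y_stone = 19.
This yields shadow prices y_crew = 8, y_stone = 1.5.
retaining walls enters the basis when its profit ≥ yᵀa₃ = 8·4 + 1.5·1 = 33.5.

33.5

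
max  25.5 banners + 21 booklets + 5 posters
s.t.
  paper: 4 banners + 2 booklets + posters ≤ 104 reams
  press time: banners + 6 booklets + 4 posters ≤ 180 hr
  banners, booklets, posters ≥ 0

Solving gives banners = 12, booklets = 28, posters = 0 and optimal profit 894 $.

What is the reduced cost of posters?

Both paper and press time are binding at x*.
Dual feasibility on the basic columns requires 4·y_paper + 1·y_press time = 25.5, 2·y_paper + 6·y_press time = 21.
→ y_paper = 6 and y_press time = 1.5.
Reduced cost of posters: c₃ − yᵀa₃ = 5 − (6·1 + 1.5·4) = 5 − 12 = -7.

-7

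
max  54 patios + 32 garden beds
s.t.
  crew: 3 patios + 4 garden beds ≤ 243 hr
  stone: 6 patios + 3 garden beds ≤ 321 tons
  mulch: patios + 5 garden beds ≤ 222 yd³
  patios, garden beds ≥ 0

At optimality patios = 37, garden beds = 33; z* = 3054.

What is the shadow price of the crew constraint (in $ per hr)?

2

Check each constraint at x*: crew 243/243 (tight); stone 321/321 (tight); mulch 202/222 (slack 20).
Since mulch is not tight, its dual is 0.
From A_Bᵀ y = c: 3·y_crew + 6·y_stone = 54; 4·y_crew + 3·y_stone = 32.
This yields shadow prices y_crew = 2, y_stone = 8.
Shadow price of crew = 2.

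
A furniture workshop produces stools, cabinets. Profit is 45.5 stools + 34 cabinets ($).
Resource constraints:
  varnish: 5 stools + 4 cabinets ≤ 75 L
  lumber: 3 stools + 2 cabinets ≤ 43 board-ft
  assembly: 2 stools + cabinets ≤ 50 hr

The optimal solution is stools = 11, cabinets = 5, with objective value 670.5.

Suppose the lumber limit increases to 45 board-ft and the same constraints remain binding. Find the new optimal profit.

At the optimum: varnish uses 75 of 75 (binding); lumber uses 43 of 43 (binding); assembly uses 27 of 50 (slack = 23).
By complementary slackness, y = 0 for the non-binding constraint.
From A_Bᵀ y = c: 5·y_varnish + 3·y_lumber = 45.5; 4·y_varnish + 2·y_lumber = 34.
Solving: y_varnish = 5.5, y_lumber = 6.
Δz = y_lumber·Δb = 6 × (2) = 12, so new z* = 670.5 + 12 = 682.5.

682.5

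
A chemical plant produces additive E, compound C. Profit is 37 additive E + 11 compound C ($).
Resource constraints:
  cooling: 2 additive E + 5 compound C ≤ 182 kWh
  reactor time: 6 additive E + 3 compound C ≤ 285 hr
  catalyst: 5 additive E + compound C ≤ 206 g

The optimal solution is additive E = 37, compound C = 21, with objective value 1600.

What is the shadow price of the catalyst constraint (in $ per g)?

At the optimum: cooling uses 179 of 182 (slack = 3); reactor time uses 285 of 285 (binding); catalyst uses 206 of 206 (binding).
By complementary slackness, y = 0 for the non-binding constraint.
The binding rows give the dual system: 6·y_reactor time + 5·y_catalyst = 37 and 3·y_reactor time + 1·y_catalyst = 11.
Solving: y_reactor time = 2, y_catalyst = 5.
Shadow price of catalyst = 5.

5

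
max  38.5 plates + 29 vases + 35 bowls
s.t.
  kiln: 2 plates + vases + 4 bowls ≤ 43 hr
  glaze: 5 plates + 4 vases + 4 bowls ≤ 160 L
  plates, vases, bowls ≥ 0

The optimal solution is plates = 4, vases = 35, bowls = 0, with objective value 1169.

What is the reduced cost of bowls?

Check each constraint at x*: kiln 43/43 (tight); glaze 160/160 (tight).
Dual feasibility on the basic columns requires 2·y_kiln + 5·y_glaze = 38.5, 1·y_kiln + 4·y_glaze = 29.
Solving: y_kiln = 3, y_glaze = 6.5.
Reduced cost of bowls: c₃ − yᵀa₃ = 35 − (3·4 + 6.5·4) = 35 − 38 = -3.

-3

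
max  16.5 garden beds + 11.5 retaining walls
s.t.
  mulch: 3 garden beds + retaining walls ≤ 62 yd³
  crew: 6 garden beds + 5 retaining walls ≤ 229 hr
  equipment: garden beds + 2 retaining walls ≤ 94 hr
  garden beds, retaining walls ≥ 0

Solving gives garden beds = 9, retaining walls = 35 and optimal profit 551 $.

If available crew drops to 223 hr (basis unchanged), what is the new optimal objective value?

At the optimum: mulch uses 62 of 62 (binding); crew uses 229 of 229 (binding); equipment uses 79 of 94 (slack = 15).
Slack constraints have shadow price 0 (complementary slackness).
From A_Bᵀ y = c: 3·y_mulch + 6·y_crew = 16.5; 1·y_mulch + 5·y_crew = 11.5.
→ y_mulch = 1.5 and y_crew = 2.
Δz = y_crew·Δb = 2 × (-6) = -12, so new z* = 551 − 12 = 539.

539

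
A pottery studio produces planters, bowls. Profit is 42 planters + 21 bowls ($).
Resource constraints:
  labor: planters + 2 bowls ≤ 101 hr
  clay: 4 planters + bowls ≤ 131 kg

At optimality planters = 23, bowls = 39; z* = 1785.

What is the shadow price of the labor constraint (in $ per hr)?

Check each constraint at x*: labor 101/101 (tight); clay 131/131 (tight).
The binding rows give the dual system: 1·y_labor + 4·y_clay = 42 and 2·y_labor + 1·y_clay = 21.
Solving: y_labor = 6, y_clay = 9.
Shadow price of labor = 6.

6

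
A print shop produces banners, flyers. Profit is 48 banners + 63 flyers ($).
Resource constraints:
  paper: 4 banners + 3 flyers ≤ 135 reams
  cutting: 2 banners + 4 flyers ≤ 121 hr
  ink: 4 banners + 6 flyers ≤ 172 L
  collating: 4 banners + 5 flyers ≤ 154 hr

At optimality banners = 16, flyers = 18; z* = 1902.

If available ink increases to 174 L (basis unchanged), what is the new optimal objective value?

Binding: ink and collating. Non-binding: paper (17 unused), cutting (17 unused).
Slack constraints have shadow price 0 (complementary slackness).
From A_Bᵀ y = c: 4·y_ink + 4·y_collating = 48; 6·y_ink + 5·y_collating = 63.
Solving: y_ink = 3, y_collating = 9.
Δz = y_ink·Δb = 3 × (2) = 6, so new z* = 1902 + 6 = 1908.

1908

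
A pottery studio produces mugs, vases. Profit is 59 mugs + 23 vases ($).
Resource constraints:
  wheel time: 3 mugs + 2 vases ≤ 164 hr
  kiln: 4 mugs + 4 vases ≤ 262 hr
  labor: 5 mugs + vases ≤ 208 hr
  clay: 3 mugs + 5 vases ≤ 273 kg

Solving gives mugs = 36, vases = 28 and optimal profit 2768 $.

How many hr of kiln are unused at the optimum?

kiln used = 4·36 + 4·28 = 256; slack = 262 − 256 = 6.

6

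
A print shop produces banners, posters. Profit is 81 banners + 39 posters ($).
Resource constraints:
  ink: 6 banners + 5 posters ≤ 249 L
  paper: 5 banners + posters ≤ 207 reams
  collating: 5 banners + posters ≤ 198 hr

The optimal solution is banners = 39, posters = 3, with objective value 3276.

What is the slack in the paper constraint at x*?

9

paper used = 5·39 + 1·3 = 198; slack = 207 − 198 = 9.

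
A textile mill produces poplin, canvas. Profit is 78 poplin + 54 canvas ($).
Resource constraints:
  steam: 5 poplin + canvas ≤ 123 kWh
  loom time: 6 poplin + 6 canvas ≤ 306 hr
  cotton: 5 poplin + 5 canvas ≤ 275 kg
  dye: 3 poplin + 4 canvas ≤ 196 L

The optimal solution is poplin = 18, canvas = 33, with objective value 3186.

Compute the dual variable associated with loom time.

Binding: steam and loom time. Non-binding: cotton (20 unused), dye (10 unused).
Slack constraints have shadow price 0 (complementary slackness).
From A_Bᵀ y = c: 5·y_steam + 6·y_loom time = 78; 1·y_steam + 6·y_loom time = 54.
This yields shadow prices y_steam = 6, y_loom time = 8.
Shadow price of loom time = 8.

8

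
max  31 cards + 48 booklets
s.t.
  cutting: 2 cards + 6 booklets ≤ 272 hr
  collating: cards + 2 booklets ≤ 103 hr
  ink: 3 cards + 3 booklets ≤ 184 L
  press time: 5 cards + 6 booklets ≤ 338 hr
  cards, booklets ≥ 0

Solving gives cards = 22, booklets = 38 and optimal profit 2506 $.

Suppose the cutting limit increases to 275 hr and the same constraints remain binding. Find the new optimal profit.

2515

Check each constraint at x*: cutting 272/272 (tight); collating 98/103 (slack 5); ink 180/184 (slack 4); press time 338/338 (tight).
Since collating, ink are not tight, their duals are 0.
Dual feasibility on the basic columns requires 2·y_cutting + 5·y_press time = 31, 6·y_cutting + 6·y_press time = 48.
Solving: y_cutting = 3, y_press time = 5.
Δz = y_cutting·Δb = 3 × (3) = 9, so new z* = 2506 + 9 = 2515.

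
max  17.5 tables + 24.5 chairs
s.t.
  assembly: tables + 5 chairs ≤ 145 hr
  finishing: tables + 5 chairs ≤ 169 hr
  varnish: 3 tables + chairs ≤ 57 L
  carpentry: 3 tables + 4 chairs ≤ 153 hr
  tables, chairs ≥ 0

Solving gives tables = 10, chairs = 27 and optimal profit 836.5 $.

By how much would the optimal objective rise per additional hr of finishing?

0

Check each constraint at x*: assembly 145/145 (tight); finishing 145/169 (slack 24); varnish 57/57 (tight); carpentry 138/153 (slack 15).
Since finishing, carpentry are not tight, their duals are 0.
The binding rows give the dual system: 1·y_assembly + 3·y_varnish = 17.5 and 5·y_assembly + 1·y_varnish = 24.5.
Solving: y_assembly = 4, y_varnish = 4.5.
Shadow price of finishing = 0.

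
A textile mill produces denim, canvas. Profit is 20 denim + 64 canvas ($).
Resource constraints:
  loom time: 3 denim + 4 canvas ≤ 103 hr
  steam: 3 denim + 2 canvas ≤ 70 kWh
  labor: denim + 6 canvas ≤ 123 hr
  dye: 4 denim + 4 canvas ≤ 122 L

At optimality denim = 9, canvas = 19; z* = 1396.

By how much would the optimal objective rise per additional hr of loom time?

Binding: loom time and labor. Non-binding: steam (5 unused), dye (10 unused).
Slack constraints have shadow price 0 (complementary slackness).
The binding rows give the dual system: 3·y_loom time + 1·y_labor = 20 and 4·y_loom time + 6·y_labor = 64.
This yields shadow prices y_loom time = 4, y_labor = 8.
Shadow price of loom time = 4.

4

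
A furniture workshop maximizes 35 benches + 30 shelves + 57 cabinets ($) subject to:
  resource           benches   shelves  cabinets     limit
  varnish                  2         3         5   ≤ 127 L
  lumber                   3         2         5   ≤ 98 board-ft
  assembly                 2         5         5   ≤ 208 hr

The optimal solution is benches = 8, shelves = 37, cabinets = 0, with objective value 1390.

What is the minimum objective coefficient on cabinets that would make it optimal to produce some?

65

At the optimum: varnish uses 127 of 127 (binding); lumber uses 98 of 98 (binding); assembly uses 201 of 208 (slack = 7).
Slack constraints have shadow price 0 (complementary slackness).
The binding rows give the dual system: 2·y_varnish + 3·y_lumber = 35 and 3·y_varnish + 2·y_lumber = 30.
Solving: y_varnish = 4, y_lumber = 9.
cabinets enters the basis when its profit ≥ yᵀa₃ = 4·5 + 9·5 = 65.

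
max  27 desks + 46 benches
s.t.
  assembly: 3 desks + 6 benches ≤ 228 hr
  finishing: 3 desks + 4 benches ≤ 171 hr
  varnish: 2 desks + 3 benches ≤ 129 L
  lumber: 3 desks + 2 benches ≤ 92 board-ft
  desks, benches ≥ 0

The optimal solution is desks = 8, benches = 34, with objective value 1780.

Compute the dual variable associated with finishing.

0

Binding: assembly and lumber. Non-binding: finishing (11 unused), varnish (11 unused).
Since finishing, varnish are not tight, their duals are 0.
The binding rows give the dual system: 3·y_assembly + 3·y_lumber = 27 and 6·y_assembly + 2·y_lumber = 46.
Solving: y_assembly = 7, y_lumber = 2.
Shadow price of finishing = 0.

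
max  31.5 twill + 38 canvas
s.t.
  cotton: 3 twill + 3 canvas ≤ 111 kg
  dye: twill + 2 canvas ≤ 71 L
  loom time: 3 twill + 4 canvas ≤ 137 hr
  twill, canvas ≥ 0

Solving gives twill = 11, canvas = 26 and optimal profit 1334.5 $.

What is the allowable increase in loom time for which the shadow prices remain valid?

8

Binding constraints: cotton, loom time. The basis is B = [[3,3],[3,4]] with det 3.
Per unit increase in loom time, x* moves by d = (-1, 1).
The basis stays optimal until dye becomes binding; allowable increase = 8 hr.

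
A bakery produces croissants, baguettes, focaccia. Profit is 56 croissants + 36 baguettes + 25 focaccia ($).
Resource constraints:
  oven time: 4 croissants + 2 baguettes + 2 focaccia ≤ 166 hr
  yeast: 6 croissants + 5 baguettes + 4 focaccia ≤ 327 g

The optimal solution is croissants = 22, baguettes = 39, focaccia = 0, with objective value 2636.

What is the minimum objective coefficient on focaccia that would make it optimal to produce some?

32

Check each constraint at x*: oven time 166/166 (tight); yeast 327/327 (tight).
From A_Bᵀ y = c: 4·y_oven time + 6·y_yeast = 56; 2·y_oven time + 5·y_yeast = 36.
Solving: y_oven time = 8, y_yeast = 4.
focaccia enters the basis when its profit ≥ yᵀa₃ = 8·2 + 4·4 = 32.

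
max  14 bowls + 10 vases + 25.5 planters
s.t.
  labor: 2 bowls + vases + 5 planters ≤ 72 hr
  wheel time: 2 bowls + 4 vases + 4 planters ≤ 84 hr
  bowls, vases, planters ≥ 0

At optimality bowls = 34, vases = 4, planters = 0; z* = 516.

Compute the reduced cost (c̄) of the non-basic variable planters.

Both labor and wheel time are binding at x*.
From A_Bᵀ y = c: 2·y_labor + 2·y_wheel time = 14; 1·y_labor + 4·y_wheel time = 10.
Solving: y_labor = 6, y_wheel time = 1.
Reduced cost of planters: c₃ − yᵀa₃ = 25.5 − (6·5 + 1·4) = 25.5 − 34 = -8.5.

-8.5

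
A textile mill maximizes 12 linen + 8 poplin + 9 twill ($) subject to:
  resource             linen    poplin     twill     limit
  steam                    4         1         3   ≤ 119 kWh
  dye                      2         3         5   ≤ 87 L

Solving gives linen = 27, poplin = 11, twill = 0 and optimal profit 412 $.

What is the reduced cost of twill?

-7

Check each constraint at x*: steam 119/119 (tight); dye 87/87 (tight).
From A_Bᵀ y = c: 4·y_steam + 2·y_dye = 12; 1·y_steam + 3·y_dye = 8.
This yields shadow prices y_steam = 2, y_dye = 2.
Reduced cost of twill: c₃ − yᵀa₃ = 9 − (2·3 + 2·5) = 9 − 16 = -7.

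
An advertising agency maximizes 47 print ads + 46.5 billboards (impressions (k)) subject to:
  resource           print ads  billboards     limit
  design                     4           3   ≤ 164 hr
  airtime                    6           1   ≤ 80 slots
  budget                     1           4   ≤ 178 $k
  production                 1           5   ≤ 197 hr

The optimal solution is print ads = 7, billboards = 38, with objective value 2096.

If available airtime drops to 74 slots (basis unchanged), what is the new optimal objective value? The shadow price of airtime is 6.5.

2057

Δb = -6, so new z* = 2096 + (6.5)·(-6) = 2096 − 39 = 2057.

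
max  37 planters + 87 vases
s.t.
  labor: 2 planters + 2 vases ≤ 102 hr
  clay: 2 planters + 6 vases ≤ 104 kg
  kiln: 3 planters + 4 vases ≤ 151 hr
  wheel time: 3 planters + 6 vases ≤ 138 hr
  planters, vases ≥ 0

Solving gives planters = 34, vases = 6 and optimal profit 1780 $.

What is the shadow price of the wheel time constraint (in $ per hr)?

8

Check each constraint at x*: labor 80/102 (slack 22); clay 104/104 (tight); kiln 126/151 (slack 25); wheel time 138/138 (tight).
Since labor, kiln are not tight, their duals are 0.
Dual feasibility on the basic columns requires 2·y_clay + 3·y_wheel time = 37, 6·y_clay + 6·y_wheel time = 87.
Solving: y_clay = 6.5, y_wheel time = 8.
Shadow price of wheel time = 8.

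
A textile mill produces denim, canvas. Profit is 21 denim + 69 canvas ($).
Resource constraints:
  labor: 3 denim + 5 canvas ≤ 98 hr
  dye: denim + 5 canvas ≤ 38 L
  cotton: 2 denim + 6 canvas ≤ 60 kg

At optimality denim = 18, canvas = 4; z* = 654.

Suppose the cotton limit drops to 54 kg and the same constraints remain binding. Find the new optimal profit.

Binding: dye and cotton. Non-binding: labor (24 unused).
Since labor is not tight, its dual is 0.
From A_Bᵀ y = c: 1·y_dye + 2·y_cotton = 21; 5·y_dye + 6·y_cotton = 69.
→ y_dye = 3 and y_cotton = 9.
Δz = y_cotton·Δb = 9 × (-6) = -54, so new z* = 654 − 54 = 600.

600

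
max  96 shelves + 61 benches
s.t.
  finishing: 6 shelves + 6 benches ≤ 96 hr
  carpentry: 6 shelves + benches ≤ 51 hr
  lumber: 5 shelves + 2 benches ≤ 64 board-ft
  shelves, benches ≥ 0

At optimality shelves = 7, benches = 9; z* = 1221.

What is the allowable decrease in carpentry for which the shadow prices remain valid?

Binding constraints: finishing, carpentry. The basis is B = [[6,6],[6,1]] with det -30.
Per unit decrease in carpentry, x* moves by d = (-0.2, 0.2).
The basis stays optimal until shelves reaches 0; allowable decrease = 35 hr.

35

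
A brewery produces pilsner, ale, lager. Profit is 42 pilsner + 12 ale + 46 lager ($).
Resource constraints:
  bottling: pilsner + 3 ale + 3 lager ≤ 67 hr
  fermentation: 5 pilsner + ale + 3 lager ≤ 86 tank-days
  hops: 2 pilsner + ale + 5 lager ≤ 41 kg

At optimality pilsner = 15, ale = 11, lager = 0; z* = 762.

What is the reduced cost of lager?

-2

Binding: fermentation and hops. Non-binding: bottling (19 unused).
By complementary slackness, y = 0 for the non-binding constraint.
The binding rows give the dual system: 5·y_fermentation + 2·y_hops = 42 and 1·y_fermentation + 1·y_hops = 12.
→ y_fermentation = 6 and y_hops = 6.
Reduced cost of lager: c₃ − yᵀa₃ = 46 − (6·3 + 6·5) = 46 − 48 = -2.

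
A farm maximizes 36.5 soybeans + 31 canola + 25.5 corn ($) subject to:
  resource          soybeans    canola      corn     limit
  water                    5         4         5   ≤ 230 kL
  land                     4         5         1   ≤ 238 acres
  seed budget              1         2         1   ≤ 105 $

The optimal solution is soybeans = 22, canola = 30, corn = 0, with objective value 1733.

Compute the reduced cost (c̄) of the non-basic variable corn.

-8

Binding: water and land. Non-binding: seed budget (23 unused).
Since seed budget is not tight, its dual is 0.
The binding rows give the dual system: 5·y_water + 4·y_land = 36.5 and 4·y_water + 5·y_land = 31.
This yields shadow prices y_water = 6.5, y_land = 1.
Reduced cost of corn: c₃ − yᵀa₃ = 25.5 − (6.5·5 + 1·1) = 25.5 − 33.5 = -8.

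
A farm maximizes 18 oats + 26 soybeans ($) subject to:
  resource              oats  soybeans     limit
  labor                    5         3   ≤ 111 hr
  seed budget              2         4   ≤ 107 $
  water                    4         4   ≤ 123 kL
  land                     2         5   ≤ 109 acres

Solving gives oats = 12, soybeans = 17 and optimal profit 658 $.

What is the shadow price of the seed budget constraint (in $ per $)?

0

Check each constraint at x*: labor 111/111 (tight); seed budget 92/107 (slack 15); water 116/123 (slack 7); land 109/109 (tight).
Slack constraints have shadow price 0 (complementary slackness).
The binding rows give the dual system: 5·y_labor + 2·y_land = 18 and 3·y_labor + 5·y_land = 26.
Solving: y_labor = 2, y_land = 4.
Shadow price of seed budget = 0.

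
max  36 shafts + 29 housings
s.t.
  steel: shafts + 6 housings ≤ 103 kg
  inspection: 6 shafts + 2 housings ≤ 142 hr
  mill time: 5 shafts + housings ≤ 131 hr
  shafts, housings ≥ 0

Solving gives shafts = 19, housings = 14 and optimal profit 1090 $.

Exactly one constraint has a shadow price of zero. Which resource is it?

mill time

steel: 103/103 (binding)
inspection: 142/142 (binding)
mill time: 109/131 (slack 22)
By complementary slackness, a constraint with positive slack has shadow price 0 → mill time.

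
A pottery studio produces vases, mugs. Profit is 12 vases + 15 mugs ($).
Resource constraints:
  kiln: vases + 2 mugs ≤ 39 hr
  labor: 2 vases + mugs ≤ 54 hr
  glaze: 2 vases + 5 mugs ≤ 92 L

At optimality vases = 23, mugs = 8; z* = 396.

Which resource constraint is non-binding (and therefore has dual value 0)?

kiln: 39/39 (binding)
labor: 54/54 (binding)
glaze: 86/92 (slack 6)
By complementary slackness, a constraint with positive slack has shadow price 0 → glaze.

glaze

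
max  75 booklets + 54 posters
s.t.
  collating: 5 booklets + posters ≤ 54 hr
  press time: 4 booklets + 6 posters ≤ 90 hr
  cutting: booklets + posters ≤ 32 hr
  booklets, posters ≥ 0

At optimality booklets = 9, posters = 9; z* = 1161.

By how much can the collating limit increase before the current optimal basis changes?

58.5

Binding constraints: collating, press time. The basis is B = [[5,1],[4,6]] with det 26.
Per unit increase in collating, x* moves by d = (0.2308, -0.1538).
The basis stays optimal until posters reaches 0; allowable increase = 58.5 hr.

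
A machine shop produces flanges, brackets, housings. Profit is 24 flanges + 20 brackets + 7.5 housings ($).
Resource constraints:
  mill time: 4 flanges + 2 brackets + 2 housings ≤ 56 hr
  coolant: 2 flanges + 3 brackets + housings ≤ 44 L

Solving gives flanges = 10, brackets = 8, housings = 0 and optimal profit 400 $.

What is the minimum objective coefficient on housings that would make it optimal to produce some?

12

At the optimum: mill time uses 56 of 56 (binding); coolant uses 44 of 44 (binding).
Dual feasibility on the basic columns requires 4·y_mill time + 2·y_coolant = 24, 2·y_mill time + 3·y_coolant = 20.
Solving: y_mill time = 4, y_coolant = 4.
housings enters the basis when its profit ≥ yᵀa₃ = 4·2 + 4·1 = 12.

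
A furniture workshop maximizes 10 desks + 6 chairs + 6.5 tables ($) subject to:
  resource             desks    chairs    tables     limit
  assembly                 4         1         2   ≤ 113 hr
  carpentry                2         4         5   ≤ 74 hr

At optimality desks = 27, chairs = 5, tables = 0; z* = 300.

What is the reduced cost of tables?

-2.5

At the optimum: assembly uses 113 of 113 (binding); carpentry uses 74 of 74 (binding).
The binding rows give the dual system: 4·y_assembly + 2·y_carpentry = 10 and 1·y_assembly + 4·y_carpentry = 6.
→ y_assembly = 2 and y_carpentry = 1.
Reduced cost of tables: c₃ − yᵀa₃ = 6.5 − (2·2 + 1·5) = 6.5 − 9 = -2.5.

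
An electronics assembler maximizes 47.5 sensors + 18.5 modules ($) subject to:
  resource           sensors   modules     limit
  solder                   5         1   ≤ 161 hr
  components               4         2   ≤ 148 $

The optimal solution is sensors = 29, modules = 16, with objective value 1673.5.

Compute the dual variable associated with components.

Both solder and components are binding at x*.
From A_Bᵀ y = c: 5·y_solder + 4·y_components = 47.5; 1·y_solder + 2·y_components = 18.5.
Solving: y_solder = 3.5, y_components = 7.5.
Shadow price of components = 7.5.

7.5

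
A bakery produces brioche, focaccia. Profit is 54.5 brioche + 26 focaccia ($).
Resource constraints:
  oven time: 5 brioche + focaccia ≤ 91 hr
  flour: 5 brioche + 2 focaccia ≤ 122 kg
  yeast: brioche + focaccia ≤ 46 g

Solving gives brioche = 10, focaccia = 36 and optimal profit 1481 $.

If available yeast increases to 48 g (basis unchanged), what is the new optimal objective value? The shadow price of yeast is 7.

Δb = 2, so new z* = 1481 + (7)·(2) = 1481 + 14 = 1495.

1495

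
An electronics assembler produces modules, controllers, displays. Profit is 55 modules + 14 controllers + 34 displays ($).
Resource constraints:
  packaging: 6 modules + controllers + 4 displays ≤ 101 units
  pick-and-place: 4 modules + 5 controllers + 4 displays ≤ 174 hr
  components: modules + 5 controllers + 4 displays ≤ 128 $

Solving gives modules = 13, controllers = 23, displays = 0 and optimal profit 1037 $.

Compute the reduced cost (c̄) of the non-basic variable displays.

At the optimum: packaging uses 101 of 101 (binding); pick-and-place uses 167 of 174 (slack = 7); components uses 128 of 128 (binding).
Since pick-and-place is not tight, its dual is 0.
The binding rows give the dual system: 6·y_packaging + 1·y_components = 55 and 1·y_packaging + 5·y_components = 14.
→ y_packaging = 9 and y_components = 1.
Reduced cost of displays: c₃ − yᵀa₃ = 34 − (9·4 + 1·4) = 34 − 40 = -6.

-6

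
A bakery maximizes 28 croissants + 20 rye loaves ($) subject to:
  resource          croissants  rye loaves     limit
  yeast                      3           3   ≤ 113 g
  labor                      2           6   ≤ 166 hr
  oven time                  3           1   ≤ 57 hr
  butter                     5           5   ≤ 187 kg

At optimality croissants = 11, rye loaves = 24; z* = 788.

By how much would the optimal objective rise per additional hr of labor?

At the optimum: yeast uses 105 of 113 (slack = 8); labor uses 166 of 166 (binding); oven time uses 57 of 57 (binding); butter uses 175 of 187 (slack = 12).
Since yeast, butter are not tight, their duals are 0.
Dual feasibility on the basic columns requires 2·y_labor + 3·y_oven time = 28, 6·y_labor + 1·y_oven time = 20.
This yields shadow prices y_labor = 2, y_oven time = 8.
Shadow price of labor = 2.

2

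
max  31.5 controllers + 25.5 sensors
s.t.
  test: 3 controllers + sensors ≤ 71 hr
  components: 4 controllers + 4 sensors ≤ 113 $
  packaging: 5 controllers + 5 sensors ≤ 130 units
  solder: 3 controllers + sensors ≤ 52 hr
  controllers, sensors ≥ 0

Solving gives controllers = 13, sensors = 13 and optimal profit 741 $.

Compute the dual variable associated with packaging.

Check each constraint at x*: test 52/71 (slack 19); components 104/113 (slack 9); packaging 130/130 (tight); solder 52/52 (tight).
By complementary slackness, y = 0 for the non-binding constraints.
From A_Bᵀ y = c: 5·y_packaging + 3·y_solder = 31.5; 5·y_packaging + 1·y_solder = 25.5.
Solving: y_packaging = 4.5, y_solder = 3.
Shadow price of packaging = 4.5.

4.5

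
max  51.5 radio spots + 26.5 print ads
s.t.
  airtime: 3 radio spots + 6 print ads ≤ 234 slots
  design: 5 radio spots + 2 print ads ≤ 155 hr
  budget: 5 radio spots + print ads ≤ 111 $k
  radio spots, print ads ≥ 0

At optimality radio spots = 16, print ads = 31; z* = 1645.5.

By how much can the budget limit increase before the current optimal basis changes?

Binding constraints: airtime, budget. The basis is B = [[3,6],[5,1]] with det -27.
Per unit increase in budget, x* moves by d = (0.2222, -0.1111).
The basis stays optimal until design becomes binding; allowable increase = 14.625 $k.

14.625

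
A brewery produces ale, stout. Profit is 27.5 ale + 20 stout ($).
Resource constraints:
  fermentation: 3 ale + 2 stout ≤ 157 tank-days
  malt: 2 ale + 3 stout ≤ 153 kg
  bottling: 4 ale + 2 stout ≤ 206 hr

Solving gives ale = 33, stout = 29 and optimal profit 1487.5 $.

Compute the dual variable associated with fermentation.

At the optimum: fermentation uses 157 of 157 (binding); malt uses 153 of 153 (binding); bottling uses 190 of 206 (slack = 16).
Since bottling is not tight, its dual is 0.
Dual feasibility on the basic columns requires 3·y_fermentation + 2·y_malt = 27.5, 2·y_fermentation + 3·y_malt = 20.
This yields shadow prices y_fermentation = 8.5, y_malt = 1.
Shadow price of fermentation = 8.5.

8.5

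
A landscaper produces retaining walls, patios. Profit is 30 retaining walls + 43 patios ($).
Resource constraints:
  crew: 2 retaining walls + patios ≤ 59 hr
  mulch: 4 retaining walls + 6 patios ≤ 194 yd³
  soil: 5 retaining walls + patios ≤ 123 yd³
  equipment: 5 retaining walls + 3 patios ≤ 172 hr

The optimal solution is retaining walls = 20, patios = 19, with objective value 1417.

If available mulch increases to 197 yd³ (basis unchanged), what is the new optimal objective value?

Binding: crew and mulch. Non-binding: soil (4 unused), equipment (15 unused).
Slack constraints have shadow price 0 (complementary slackness).
From A_Bᵀ y = c: 2·y_crew + 4·y_mulch = 30; 1·y_crew + 6·y_mulch = 43.
Solving: y_crew = 1, y_mulch = 7.
Δz = y_mulch·Δb = 7 × (3) = 21, so new z* = 1417 + 21 = 1438.

1438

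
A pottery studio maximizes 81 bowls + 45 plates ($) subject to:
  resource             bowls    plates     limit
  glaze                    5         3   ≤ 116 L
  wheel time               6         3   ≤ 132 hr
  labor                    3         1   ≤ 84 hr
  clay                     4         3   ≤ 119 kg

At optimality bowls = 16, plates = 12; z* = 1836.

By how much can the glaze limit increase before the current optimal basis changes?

9.5

Binding constraints: glaze, wheel time. The basis is B = [[5,3],[6,3]] with det -3.
Per unit increase in glaze, x* moves by d = (-1, 2).
The basis stays optimal until clay becomes binding; allowable increase = 9.5 L.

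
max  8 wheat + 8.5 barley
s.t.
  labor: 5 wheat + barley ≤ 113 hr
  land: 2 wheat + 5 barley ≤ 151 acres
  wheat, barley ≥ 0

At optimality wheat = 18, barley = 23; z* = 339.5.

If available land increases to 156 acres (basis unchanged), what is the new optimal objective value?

347

Both labor and land are binding at x*.
Dual feasibility on the basic columns requires 5·y_labor + 2·y_land = 8, 1·y_labor + 5·y_land = 8.5.
Solving: y_labor = 1, y_land = 1.5.
Δz = y_land·Δb = 1.5 × (5) = 7.5, so new z* = 339.5 + 7.5 = 347.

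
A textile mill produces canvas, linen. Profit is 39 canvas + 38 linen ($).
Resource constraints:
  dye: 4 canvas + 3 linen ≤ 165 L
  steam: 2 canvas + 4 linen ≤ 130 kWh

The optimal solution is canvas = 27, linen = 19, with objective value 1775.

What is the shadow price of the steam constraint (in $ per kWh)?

3.5

Check each constraint at x*: dye 165/165 (tight); steam 130/130 (tight).
From A_Bᵀ y = c: 4·y_dye + 2·y_steam = 39; 3·y_dye + 4·y_steam = 38.
This yields shadow prices y_dye = 8, y_steam = 3.5.
Shadow price of steam = 3.5.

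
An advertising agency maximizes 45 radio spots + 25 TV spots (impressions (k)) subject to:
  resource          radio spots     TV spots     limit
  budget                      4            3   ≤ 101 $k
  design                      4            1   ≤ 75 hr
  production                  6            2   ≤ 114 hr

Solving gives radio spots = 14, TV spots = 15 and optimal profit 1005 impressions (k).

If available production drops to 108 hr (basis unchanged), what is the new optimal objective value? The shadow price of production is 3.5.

984

Δb = -6, so new z* = 1005 + (3.5)·(-6) = 1005 − 21 = 984.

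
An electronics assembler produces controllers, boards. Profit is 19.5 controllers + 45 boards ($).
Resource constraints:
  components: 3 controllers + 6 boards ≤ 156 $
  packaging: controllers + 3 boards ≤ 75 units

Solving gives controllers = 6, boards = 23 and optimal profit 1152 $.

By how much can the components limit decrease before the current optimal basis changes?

Binding constraints: components, packaging. The basis is B = [[3,6],[1,3]] with det 3.
Per unit decrease in components, x* moves by d = (-1, 0.3333).
The basis stays optimal until controllers reaches 0; allowable decrease = 6 $.

6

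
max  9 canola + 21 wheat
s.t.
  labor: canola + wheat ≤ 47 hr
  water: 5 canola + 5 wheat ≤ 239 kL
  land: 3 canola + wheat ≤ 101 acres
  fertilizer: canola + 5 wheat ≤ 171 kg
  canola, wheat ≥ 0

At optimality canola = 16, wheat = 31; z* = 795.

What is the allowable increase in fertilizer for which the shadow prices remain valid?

Binding constraints: labor, fertilizer. The basis is B = [[1,1],[1,5]] with det 4.
Per unit increase in fertilizer, x* moves by d = (-0.25, 0.25).
The basis stays optimal until canola reaches 0; allowable increase = 64 kg.

64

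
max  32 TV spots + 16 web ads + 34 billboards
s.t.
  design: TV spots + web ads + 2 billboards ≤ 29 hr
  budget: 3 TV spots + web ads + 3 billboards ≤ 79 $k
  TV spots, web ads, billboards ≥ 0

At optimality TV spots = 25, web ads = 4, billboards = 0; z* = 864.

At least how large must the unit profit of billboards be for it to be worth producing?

At the optimum: design uses 29 of 29 (binding); budget uses 79 of 79 (binding).
The binding rows give the dual system: 1·y_design + 3·y_budget = 32 and 1·y_design + 1·y_budget = 16.
This yields shadow prices y_design = 8, y_budget = 8.
billboards enters the basis when its profit ≥ yᵀa₃ = 8·2 + 8·3 = 40.

40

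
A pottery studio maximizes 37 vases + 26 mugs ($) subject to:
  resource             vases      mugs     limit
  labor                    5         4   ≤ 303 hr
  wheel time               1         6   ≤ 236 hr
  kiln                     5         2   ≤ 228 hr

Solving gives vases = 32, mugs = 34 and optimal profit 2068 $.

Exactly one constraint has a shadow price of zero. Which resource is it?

labor: 296/303 (slack 7)
wheel time: 236/236 (binding)
kiln: 228/228 (binding)
By complementary slackness, a constraint with positive slack has shadow price 0 → labor.

labor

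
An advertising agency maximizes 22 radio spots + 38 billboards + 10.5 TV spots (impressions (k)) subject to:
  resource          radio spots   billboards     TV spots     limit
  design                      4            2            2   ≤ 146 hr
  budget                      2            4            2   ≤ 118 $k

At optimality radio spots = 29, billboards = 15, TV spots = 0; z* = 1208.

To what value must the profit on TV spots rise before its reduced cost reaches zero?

20

At the optimum: design uses 146 of 146 (binding); budget uses 118 of 118 (binding).
Dual feasibility on the basic columns requires 4·y_design + 2·y_budget = 22, 2·y_design + 4·y_budget = 38.
Solving: y_design = 1, y_budget = 9.
TV spots enters the basis when its profit ≥ yᵀa₃ = 1·2 + 9·2 = 20.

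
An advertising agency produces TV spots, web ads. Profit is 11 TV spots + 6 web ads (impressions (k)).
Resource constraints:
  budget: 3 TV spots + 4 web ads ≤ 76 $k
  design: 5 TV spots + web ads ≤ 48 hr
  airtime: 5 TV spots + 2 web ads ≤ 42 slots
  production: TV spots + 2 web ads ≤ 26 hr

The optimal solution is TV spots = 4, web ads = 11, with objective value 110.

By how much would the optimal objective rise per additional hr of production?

At the optimum: budget uses 56 of 76 (slack = 20); design uses 31 of 48 (slack = 17); airtime uses 42 of 42 (binding); production uses 26 of 26 (binding).
Since budget, design are not tight, their duals are 0.
From A_Bᵀ y = c: 5·y_airtime + 1·y_production = 11; 2·y_airtime + 2·y_production = 6.
→ y_airtime = 2 and y_production = 1.
Shadow price of production = 1.

1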